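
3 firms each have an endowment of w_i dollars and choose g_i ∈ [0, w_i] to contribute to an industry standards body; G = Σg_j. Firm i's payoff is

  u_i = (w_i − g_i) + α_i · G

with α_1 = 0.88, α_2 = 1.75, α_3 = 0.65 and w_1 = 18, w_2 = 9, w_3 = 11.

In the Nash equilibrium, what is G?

∂u_i/∂g_i = α_i − 1, so firm i contributes w_i if α_i > 1, else 0.
α_i > 1 for i ∈ {2}; NE contributions (0, 9, 0), G = 9.

9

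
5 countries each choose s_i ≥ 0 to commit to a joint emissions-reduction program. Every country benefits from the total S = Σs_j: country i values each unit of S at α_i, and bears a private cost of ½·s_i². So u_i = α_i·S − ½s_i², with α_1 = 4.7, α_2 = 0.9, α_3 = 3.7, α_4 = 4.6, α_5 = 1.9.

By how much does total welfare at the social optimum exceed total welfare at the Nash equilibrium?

405.14

Country i's FOC: ∂u_i/∂s_i = α_i − s_i = 0, so s_i* = α_i.
NE contributions = (4.7, 0.9, 3.7, 4.6, 1.9); S = 15.8.
W^NE = (Σα)·S − ½Σα_i² = 15.8² − ½·61.36 = 218.96.
Planner sets s_i = Σα_j = 15.8 for every i, so S^SO = 5·15.8 = 79.
W^SO = (Σα)·S^SO − ½·5·(Σα)² = (5/2)·15.8² = 624.1.
Deadweight loss = W^SO − W^NE = 405.14.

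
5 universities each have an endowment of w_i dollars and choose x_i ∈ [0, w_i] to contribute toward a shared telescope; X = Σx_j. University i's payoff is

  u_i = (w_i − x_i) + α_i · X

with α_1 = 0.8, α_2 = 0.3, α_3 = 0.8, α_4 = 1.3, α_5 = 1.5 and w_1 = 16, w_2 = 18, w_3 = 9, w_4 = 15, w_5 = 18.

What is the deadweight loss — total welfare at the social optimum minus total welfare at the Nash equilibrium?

∂u_i/∂x_i = α_i − 1, so university i contributes w_i if α_i > 1, else 0.
α_i > 1 for i ∈ {4, 5}; NE contributions (0, 0, 0, 15, 18), X = 33.
W^NE = Σw_i − X^NE + (Σα_i)·X^NE = 76 + 3.7·33 = 198.1.
Planner: ∂(Σu_j)/∂x_i = Σα_j − 1 = 3.7 > 0, so everyone contributes w_i; X^SO = 76, W^SO = 76 + 3.7·76 = 357.2.
Deadweight loss = 159.1.

159.1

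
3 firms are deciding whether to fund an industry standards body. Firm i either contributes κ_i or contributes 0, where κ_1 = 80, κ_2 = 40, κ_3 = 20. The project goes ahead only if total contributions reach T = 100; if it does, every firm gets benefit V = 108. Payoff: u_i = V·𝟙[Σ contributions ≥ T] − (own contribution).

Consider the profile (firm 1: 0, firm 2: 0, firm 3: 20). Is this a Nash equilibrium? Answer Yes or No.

No

Total = 20 < 100: not provided.
Firm 1 (pledges 0, payoff 0): pledging 80 → total 100, payoff 28. Profitable deviation.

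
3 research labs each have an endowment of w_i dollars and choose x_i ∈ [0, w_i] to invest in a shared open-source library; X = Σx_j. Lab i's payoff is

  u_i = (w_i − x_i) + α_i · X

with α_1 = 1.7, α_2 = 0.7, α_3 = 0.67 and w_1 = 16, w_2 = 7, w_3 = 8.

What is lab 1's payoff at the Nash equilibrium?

∂u_i/∂x_i = α_i − 1, so lab i contributes w_i if α_i > 1, else 0.
α_i > 1 for i ∈ {1}; NE contributions (16, 0, 0), X = 16.
u_1 = (16 − 16) + 1.7·16 = 27.2.

27.2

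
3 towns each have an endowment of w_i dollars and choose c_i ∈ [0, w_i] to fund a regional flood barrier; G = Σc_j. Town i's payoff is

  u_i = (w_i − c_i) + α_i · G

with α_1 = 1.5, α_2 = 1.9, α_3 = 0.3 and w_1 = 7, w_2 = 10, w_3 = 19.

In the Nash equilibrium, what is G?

17

∂u_i/∂c_i = α_i − 1, so town i contributes w_i if α_i > 1, else 0.
α_i > 1 for i ∈ {1, 2}; NE contributions (7, 10, 0), G = 17.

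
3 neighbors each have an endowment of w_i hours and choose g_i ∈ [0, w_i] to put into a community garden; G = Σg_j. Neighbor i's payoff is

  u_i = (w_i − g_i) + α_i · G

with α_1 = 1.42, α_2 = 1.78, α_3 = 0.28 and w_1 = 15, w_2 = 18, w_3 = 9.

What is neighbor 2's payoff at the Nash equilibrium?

58.74

∂u_i/∂g_i = α_i − 1, so neighbor i contributes w_i if α_i > 1, else 0.
α_i > 1 for i ∈ {1, 2}; NE contributions (15, 18, 0), G = 33.
u_2 = (18 − 18) + 1.78·33 = 58.74.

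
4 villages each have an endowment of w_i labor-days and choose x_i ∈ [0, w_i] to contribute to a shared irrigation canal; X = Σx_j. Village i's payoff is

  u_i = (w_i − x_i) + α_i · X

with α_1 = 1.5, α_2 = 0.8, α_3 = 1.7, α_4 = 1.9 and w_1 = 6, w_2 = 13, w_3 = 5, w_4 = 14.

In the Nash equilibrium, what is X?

25

∂u_i/∂x_i = α_i − 1, so village i contributes w_i if α_i > 1, else 0.
α_i > 1 for i ∈ {1, 3, 4}; NE contributions (6, 0, 5, 14), X = 25.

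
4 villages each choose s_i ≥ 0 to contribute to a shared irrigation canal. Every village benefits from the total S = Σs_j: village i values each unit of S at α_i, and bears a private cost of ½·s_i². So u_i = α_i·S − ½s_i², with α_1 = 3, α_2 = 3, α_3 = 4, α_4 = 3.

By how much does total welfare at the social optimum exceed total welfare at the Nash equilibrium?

190.5

Village i's FOC: ∂u_i/∂s_i = α_i − s_i = 0, so s_i* = α_i.
NE contributions = (3, 3, 4, 3); S = 13.
W^NE = (Σα)·S − ½Σα_i² = 13² − ½·43 = 147.5.
Planner sets s_i = Σα_j = 13 for every i, so S^SO = 4·13 = 52.
W^SO = (Σα)·S^SO − ½·4·(Σα)² = (4/2)·13² = 338.
Deadweight loss = W^SO − W^NE = 190.5.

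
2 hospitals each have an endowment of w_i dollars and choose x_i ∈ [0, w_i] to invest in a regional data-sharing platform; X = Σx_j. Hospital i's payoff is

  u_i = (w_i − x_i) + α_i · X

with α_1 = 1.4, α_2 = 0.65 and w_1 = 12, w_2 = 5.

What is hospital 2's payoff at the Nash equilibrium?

12.8

∂u_i/∂x_i = α_i − 1, so hospital i contributes w_i if α_i > 1, else 0.
α_i > 1 for i ∈ {1}; NE contributions (12, 0), X = 12.
u_2 = (5 − 0) + 0.65·12 = 12.8.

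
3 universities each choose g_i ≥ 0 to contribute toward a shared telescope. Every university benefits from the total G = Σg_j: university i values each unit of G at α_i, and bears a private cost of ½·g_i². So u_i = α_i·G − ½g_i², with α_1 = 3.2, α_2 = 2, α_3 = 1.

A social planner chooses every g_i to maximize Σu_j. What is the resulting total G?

Planner FOC: ∂(Σu_j)/∂g_i = (Σα_j) − g_i = 0, so g_i^SO = Σα_j = 6.2 for every i; G^SO = 18.6.

18.6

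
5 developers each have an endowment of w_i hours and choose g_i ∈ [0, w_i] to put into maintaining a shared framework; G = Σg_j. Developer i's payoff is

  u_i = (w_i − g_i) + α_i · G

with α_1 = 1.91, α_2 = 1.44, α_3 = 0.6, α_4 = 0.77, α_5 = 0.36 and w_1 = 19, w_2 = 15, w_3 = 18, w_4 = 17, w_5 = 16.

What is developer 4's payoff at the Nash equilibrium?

∂u_i/∂g_i = α_i − 1, so developer i contributes w_i if α_i > 1, else 0.
α_i > 1 for i ∈ {1, 2}; NE contributions (19, 15, 0, 0, 0), G = 34.
u_4 = (17 − 0) + 0.77·34 = 43.18.

43.18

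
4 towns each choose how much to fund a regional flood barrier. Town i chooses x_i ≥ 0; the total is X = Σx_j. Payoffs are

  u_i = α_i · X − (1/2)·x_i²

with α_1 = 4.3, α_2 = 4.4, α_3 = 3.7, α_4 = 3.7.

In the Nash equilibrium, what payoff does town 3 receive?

Town i's FOC: ∂u_i/∂x_i = α_i − x_i = 0, so x_i* = α_i.
NE contributions = (4.3, 4.4, 3.7, 3.7); X = 16.1.
u_3 = α_3·X − ½·(x_3)² = 3.7·16.1 − ½·3.7² = 52.725.

52.725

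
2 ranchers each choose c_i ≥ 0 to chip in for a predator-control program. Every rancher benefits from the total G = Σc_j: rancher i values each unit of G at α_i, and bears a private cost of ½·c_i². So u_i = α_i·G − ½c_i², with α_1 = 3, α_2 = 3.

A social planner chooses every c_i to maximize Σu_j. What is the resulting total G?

Planner FOC: ∂(Σu_j)/∂c_i = (Σα_j) − c_i = 0, so c_i^SO = Σα_j = 6 for every i; G^SO = 12.

12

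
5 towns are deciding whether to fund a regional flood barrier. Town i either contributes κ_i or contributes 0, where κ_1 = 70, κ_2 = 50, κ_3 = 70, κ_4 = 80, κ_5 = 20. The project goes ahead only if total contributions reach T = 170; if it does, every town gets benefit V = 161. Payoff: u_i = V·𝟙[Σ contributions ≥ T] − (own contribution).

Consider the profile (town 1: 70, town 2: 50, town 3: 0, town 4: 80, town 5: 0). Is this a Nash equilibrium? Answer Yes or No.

Yes

Total = 200 ≥ 170: provided.
Town 1 (pledges 70, payoff 91): dropping to 0 → total 130, payoff 0. No gain.
Town 2 (pledges 50, payoff 111): dropping to 0 → total 150, payoff 0. No gain.
Town 3 (pledges 0, payoff 161): pledging 70 → total 270, payoff 91. No gain.
Town 4 (pledges 80, payoff 81): dropping to 0 → total 120, payoff 0. No gain.
Town 5 (pledges 0, payoff 161): pledging 20 → total 220, payoff 141. No gain.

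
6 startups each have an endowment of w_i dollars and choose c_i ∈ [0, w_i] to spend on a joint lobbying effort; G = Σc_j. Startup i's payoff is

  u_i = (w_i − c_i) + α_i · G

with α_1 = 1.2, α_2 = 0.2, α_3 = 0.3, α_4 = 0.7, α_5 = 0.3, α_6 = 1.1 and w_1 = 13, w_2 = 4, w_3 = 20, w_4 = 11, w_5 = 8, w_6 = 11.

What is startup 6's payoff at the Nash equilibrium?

∂u_i/∂c_i = α_i − 1, so startup i contributes w_i if α_i > 1, else 0.
α_i > 1 for i ∈ {1, 6}; NE contributions (13, 0, 0, 0, 0, 11), G = 24.
u_6 = (11 − 11) + 1.1·24 = 26.4.

26.4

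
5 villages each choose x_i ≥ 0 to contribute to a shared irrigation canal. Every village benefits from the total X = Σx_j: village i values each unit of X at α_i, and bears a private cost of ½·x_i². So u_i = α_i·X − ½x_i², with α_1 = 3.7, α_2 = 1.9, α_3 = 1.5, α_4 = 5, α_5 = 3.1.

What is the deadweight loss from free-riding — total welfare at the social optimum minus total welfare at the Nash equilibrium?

Village i's FOC: ∂u_i/∂x_i = α_i − x_i = 0, so x_i* = α_i.
NE contributions = (3.7, 1.9, 1.5, 5, 3.1); X = 15.2.
W^NE = (Σα)·X − ½Σα_i² = 15.2² − ½·54.16 = 203.96.
Planner sets x_i = Σα_j = 15.2 for every i, so X^SO = 5·15.2 = 76.
W^SO = (Σα)·X^SO − ½·5·(Σα)² = (5/2)·15.2² = 577.6.
Deadweight loss = W^SO − W^NE = 373.64.

373.64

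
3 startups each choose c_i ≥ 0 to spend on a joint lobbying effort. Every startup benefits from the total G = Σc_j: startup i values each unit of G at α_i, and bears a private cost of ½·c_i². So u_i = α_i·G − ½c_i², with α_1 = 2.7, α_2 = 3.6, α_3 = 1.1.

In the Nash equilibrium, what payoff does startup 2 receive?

Startup i's FOC: ∂u_i/∂c_i = α_i − c_i = 0, so c_i* = α_i.
NE contributions = (2.7, 3.6, 1.1); G = 7.4.
u_2 = α_2·G − ½·(c_2)² = 3.6·7.4 − ½·3.6² = 20.16.

20.16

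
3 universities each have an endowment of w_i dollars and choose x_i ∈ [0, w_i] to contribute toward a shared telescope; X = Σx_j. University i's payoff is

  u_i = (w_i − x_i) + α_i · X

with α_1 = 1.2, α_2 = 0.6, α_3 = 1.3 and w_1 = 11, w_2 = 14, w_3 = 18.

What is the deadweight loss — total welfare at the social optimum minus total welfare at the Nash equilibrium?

∂u_i/∂x_i = α_i − 1, so university i contributes w_i if α_i > 1, else 0.
α_i > 1 for i ∈ {1, 3}; NE contributions (11, 0, 18), X = 29.
W^NE = Σw_i − X^NE + (Σα_i)·X^NE = 43 + 2.1·29 = 103.9.
Planner: ∂(Σu_j)/∂x_i = Σα_j − 1 = 2.1 > 0, so everyone contributes w_i; X^SO = 43, W^SO = 43 + 2.1·43 = 133.3.
Deadweight loss = 29.4.

29.4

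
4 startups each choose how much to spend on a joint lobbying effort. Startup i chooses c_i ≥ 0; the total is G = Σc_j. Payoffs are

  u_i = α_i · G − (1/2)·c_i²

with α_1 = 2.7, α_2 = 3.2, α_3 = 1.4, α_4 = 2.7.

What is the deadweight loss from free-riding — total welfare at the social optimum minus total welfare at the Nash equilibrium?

113.39

Startup i's FOC: ∂u_i/∂c_i = α_i − c_i = 0, so c_i* = α_i.
NE contributions = (2.7, 3.2, 1.4, 2.7); G = 10.
W^NE = (Σα)·G − ½Σα_i² = 10² − ½·26.78 = 86.61.
Planner sets c_i = Σα_j = 10 for every i, so G^SO = 4·10 = 40.
W^SO = (Σα)·G^SO − ½·4·(Σα)² = (4/2)·10² = 200.
Deadweight loss = W^SO − W^NE = 113.39.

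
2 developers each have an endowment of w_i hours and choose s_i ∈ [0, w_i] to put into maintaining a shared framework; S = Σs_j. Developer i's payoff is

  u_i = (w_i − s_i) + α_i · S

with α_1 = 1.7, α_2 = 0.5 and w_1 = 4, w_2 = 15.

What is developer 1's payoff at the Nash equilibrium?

∂u_i/∂s_i = α_i − 1, so developer i contributes w_i if α_i > 1, else 0.
α_i > 1 for i ∈ {1}; NE contributions (4, 0), S = 4.
u_1 = (4 − 4) + 1.7·4 = 6.8.

6.8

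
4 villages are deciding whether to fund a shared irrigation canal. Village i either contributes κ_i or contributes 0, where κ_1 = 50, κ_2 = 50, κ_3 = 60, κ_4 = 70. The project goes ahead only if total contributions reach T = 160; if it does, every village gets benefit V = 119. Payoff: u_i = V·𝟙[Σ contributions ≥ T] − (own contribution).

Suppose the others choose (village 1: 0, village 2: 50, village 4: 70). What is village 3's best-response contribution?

60

Others' total = 120. Contributing 60 brings total to 180 ≥ 160: gain V − κ_3 = 59.
Best response: 60.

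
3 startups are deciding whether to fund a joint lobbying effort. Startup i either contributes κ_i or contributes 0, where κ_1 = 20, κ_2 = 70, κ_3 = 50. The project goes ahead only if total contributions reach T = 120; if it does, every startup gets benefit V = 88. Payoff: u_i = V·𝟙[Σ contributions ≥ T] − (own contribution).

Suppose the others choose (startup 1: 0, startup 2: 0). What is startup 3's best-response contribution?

0

Others' total = 0. Even contributing 50 gives 50 < 120: no benefit either way.
Best response: 0.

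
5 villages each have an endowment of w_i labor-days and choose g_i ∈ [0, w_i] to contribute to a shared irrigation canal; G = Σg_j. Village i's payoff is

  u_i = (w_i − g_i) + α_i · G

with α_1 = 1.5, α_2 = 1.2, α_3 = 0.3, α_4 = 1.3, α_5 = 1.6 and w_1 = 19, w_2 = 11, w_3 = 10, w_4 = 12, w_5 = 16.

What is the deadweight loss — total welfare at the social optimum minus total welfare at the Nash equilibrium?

49

∂u_i/∂g_i = α_i − 1, so village i contributes w_i if α_i > 1, else 0.
α_i > 1 for i ∈ {1, 2, 4, 5}; NE contributions (19, 11, 0, 12, 16), G = 58.
W^NE = Σw_i − G^NE + (Σα_i)·G^NE = 68 + 4.9·58 = 352.2.
Planner: ∂(Σu_j)/∂g_i = Σα_j − 1 = 4.9 > 0, so everyone contributes w_i; G^SO = 68, W^SO = 68 + 4.9·68 = 401.2.
Deadweight loss = 49.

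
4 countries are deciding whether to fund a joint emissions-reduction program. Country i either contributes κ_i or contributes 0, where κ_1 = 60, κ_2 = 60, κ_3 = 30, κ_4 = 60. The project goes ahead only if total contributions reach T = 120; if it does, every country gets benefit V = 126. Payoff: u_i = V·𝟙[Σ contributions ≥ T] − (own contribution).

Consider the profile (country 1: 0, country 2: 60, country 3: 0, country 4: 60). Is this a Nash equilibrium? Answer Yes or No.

Yes

Total = 120 ≥ 120: provided.
Country 1 (pledges 0, payoff 126): pledging 60 → total 180, payoff 66. No gain.
Country 2 (pledges 60, payoff 66): dropping to 0 → total 60, payoff 0. No gain.
Country 3 (pledges 0, payoff 126): pledging 30 → total 150, payoff 96. No gain.
Country 4 (pledges 60, payoff 66): dropping to 0 → total 60, payoff 0. No gain.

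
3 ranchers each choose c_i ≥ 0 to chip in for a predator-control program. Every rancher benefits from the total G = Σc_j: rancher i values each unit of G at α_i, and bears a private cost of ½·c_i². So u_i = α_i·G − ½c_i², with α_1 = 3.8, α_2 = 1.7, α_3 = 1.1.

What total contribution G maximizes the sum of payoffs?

19.8

Planner FOC: ∂(Σu_j)/∂c_i = (Σα_j) − c_i = 0, so c_i^SO = Σα_j = 6.6 for every i; G^SO = 19.8.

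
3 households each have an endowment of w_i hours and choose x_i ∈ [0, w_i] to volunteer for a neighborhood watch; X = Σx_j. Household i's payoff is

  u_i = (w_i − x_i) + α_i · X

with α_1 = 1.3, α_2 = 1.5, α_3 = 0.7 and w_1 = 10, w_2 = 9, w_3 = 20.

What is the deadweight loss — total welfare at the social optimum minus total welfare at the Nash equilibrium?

∂u_i/∂x_i = α_i − 1, so household i contributes w_i if α_i > 1, else 0.
α_i > 1 for i ∈ {1, 2}; NE contributions (10, 9, 0), X = 19.
W^NE = Σw_i − X^NE + (Σα_i)·X^NE = 39 + 2.5·19 = 86.5.
Planner: ∂(Σu_j)/∂x_i = Σα_j − 1 = 2.5 > 0, so everyone contributes w_i; X^SO = 39, W^SO = 39 + 2.5·39 = 136.5.
Deadweight loss = 50.

50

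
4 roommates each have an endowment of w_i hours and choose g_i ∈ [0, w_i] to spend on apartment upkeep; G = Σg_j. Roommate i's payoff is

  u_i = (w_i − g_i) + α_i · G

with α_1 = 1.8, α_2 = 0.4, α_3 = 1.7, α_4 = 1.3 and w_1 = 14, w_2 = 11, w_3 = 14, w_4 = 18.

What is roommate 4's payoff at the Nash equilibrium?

59.8

∂u_i/∂g_i = α_i − 1, so roommate i contributes w_i if α_i > 1, else 0.
α_i > 1 for i ∈ {1, 3, 4}; NE contributions (14, 0, 14, 18), G = 46.
u_4 = (18 − 18) + 1.3·46 = 59.8.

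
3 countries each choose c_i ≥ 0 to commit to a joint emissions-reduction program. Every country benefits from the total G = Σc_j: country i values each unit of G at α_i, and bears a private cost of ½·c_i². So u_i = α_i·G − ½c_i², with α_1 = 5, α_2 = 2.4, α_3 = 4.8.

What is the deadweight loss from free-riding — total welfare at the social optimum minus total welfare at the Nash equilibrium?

101.32

Country i's FOC: ∂u_i/∂c_i = α_i − c_i = 0, so c_i* = α_i.
NE contributions = (5, 2.4, 4.8); G = 12.2.
W^NE = (Σα)·G − ½Σα_i² = 12.2² − ½·53.8 = 121.94.
Planner sets c_i = Σα_j = 12.2 for every i, so G^SO = 3·12.2 = 36.6.
W^SO = (Σα)·G^SO − ½·3·(Σα)² = (3/2)·12.2² = 223.26.
Deadweight loss = W^SO − W^NE = 101.32.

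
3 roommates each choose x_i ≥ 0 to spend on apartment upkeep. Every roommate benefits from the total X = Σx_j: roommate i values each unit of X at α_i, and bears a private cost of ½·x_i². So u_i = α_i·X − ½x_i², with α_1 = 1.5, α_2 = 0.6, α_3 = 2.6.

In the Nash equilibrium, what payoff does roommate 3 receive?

8.84

Roommate i's FOC: ∂u_i/∂x_i = α_i − x_i = 0, so x_i* = α_i.
NE contributions = (1.5, 0.6, 2.6); X = 4.7.
u_3 = α_3·X − ½·(x_3)² = 2.6·4.7 − ½·2.6² = 8.84.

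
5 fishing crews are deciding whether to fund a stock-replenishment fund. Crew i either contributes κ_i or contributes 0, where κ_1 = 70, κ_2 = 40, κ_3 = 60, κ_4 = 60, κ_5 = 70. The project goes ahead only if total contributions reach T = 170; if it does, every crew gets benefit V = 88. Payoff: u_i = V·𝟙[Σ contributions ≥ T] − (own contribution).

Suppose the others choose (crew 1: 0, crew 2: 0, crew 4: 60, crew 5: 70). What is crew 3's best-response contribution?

Others' total = 130. Contributing 60 brings total to 190 ≥ 170: gain V − κ_3 = 28.
Best response: 60.

60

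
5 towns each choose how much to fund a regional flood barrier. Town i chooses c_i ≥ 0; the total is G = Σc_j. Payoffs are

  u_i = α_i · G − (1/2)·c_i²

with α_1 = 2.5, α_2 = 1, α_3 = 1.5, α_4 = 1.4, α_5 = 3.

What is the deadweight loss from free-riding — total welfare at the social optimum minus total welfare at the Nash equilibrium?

142.77

Town i's FOC: ∂u_i/∂c_i = α_i − c_i = 0, so c_i* = α_i.
NE contributions = (2.5, 1, 1.5, 1.4, 3); G = 9.4.
W^NE = (Σα)·G − ½Σα_i² = 9.4² − ½·20.46 = 78.13.
Planner sets c_i = Σα_j = 9.4 for every i, so G^SO = 5·9.4 = 47.
W^SO = (Σα)·G^SO − ½·5·(Σα)² = (5/2)·9.4² = 220.9.
Deadweight loss = W^SO − W^NE = 142.77.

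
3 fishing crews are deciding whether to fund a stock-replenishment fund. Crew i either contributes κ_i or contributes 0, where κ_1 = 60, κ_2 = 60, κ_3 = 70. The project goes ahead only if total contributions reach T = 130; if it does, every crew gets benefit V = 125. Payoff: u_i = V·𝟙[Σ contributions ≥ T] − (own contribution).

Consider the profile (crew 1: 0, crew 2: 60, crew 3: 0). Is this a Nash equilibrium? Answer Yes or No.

Total = 60 < 130: not provided.
Crew 1 (pledges 0, payoff 0): pledging 60 → total 120, payoff -60. No gain.
Crew 2 (pledges 60, payoff -60): dropping to 0 → total 0, payoff 0. Profitable deviation.

No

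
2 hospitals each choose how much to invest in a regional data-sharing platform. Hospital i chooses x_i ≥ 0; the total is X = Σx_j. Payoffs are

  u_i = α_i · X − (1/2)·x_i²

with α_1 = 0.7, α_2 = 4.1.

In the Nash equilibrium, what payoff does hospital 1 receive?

Hospital i's FOC: ∂u_i/∂x_i = α_i − x_i = 0, so x_i* = α_i.
NE contributions = (0.7, 4.1); X = 4.8.
u_1 = α_1·X − ½·(x_1)² = 0.7·4.8 − ½·0.7² = 3.115.

3.115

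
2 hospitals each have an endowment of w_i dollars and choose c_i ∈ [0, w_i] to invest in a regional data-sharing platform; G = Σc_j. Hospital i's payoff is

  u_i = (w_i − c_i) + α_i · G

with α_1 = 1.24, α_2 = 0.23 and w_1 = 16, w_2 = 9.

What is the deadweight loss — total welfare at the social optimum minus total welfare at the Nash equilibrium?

4.23

∂u_i/∂c_i = α_i − 1, so hospital i contributes w_i if α_i > 1, else 0.
α_i > 1 for i ∈ {1}; NE contributions (16, 0), G = 16.
W^NE = Σw_i − G^NE + (Σα_i)·G^NE = 25 + 0.47·16 = 32.52.
Planner: ∂(Σu_j)/∂c_i = Σα_j − 1 = 0.47 > 0, so everyone contributes w_i; G^SO = 25, W^SO = 25 + 0.47·25 = 36.75.
Deadweight loss = 4.23.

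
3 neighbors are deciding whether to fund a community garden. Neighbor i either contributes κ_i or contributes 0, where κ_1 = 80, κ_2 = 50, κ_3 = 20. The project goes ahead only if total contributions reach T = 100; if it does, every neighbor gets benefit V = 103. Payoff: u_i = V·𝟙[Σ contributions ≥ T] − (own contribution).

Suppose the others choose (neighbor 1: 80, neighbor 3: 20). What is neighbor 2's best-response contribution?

0

Others' total = 100 ≥ 100; contributing adds cost 50 for no extra benefit.
Best response: 0.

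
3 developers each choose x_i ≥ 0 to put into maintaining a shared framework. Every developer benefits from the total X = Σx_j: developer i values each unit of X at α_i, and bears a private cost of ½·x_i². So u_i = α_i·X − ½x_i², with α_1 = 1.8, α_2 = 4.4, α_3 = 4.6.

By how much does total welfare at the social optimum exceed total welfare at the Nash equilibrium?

Developer i's FOC: ∂u_i/∂x_i = α_i − x_i = 0, so x_i* = α_i.
NE contributions = (1.8, 4.4, 4.6); X = 10.8.
W^NE = (Σα)·X − ½Σα_i² = 10.8² − ½·43.76 = 94.76.
Planner sets x_i = Σα_j = 10.8 for every i, so X^SO = 3·10.8 = 32.4.
W^SO = (Σα)·X^SO − ½·3·(Σα)² = (3/2)·10.8² = 174.96.
Deadweight loss = W^SO − W^NE = 80.2.

80.2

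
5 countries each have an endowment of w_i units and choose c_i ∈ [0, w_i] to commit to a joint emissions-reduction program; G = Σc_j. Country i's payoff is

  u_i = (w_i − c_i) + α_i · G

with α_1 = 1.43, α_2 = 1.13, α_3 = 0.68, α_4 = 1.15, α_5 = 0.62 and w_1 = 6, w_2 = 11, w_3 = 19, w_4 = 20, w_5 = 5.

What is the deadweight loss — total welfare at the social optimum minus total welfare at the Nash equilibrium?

96.24

∂u_i/∂c_i = α_i − 1, so country i contributes w_i if α_i > 1, else 0.
α_i > 1 for i ∈ {1, 2, 4}; NE contributions (6, 11, 0, 20, 0), G = 37.
W^NE = Σw_i − G^NE + (Σα_i)·G^NE = 61 + 4.01·37 = 209.37.
Planner: ∂(Σu_j)/∂c_i = Σα_j − 1 = 4.01 > 0, so everyone contributes w_i; G^SO = 61, W^SO = 61 + 4.01·61 = 305.61.
Deadweight loss = 96.24.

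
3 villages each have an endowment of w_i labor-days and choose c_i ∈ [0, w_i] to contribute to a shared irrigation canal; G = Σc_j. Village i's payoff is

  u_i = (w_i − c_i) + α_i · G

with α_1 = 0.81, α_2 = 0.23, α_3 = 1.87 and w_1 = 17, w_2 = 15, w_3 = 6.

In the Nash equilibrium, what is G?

6

∂u_i/∂c_i = α_i − 1, so village i contributes w_i if α_i > 1, else 0.
α_i > 1 for i ∈ {3}; NE contributions (0, 0, 6), G = 6.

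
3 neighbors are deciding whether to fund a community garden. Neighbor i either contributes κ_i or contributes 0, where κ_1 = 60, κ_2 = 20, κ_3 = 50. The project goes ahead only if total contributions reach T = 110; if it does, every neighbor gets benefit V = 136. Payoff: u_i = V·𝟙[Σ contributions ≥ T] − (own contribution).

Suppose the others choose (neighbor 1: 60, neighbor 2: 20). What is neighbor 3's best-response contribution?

Others' total = 80. Contributing 50 brings total to 130 ≥ 110: gain V − κ_3 = 86.
Best response: 50.

50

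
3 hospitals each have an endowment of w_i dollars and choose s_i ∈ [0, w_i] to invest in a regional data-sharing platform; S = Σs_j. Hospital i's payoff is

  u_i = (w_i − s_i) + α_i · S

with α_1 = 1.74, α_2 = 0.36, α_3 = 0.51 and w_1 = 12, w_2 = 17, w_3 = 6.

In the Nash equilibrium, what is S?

12

∂u_i/∂s_i = α_i − 1, so hospital i contributes w_i if α_i > 1, else 0.
α_i > 1 for i ∈ {1}; NE contributions (12, 0, 0), S = 12.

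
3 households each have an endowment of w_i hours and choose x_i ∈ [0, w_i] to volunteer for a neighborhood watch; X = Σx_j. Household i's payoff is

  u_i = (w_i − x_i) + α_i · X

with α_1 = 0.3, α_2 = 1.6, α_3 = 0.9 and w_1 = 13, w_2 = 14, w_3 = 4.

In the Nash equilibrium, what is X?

∂u_i/∂x_i = α_i − 1, so household i contributes w_i if α_i > 1, else 0.
α_i > 1 for i ∈ {2}; NE contributions (0, 14, 0), X = 14.

14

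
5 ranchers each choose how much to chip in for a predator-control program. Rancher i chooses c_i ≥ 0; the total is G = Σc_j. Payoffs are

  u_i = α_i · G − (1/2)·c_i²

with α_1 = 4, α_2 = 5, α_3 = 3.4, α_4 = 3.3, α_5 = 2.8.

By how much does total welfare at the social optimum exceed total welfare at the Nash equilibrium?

549.02

Rancher i's FOC: ∂u_i/∂c_i = α_i − c_i = 0, so c_i* = α_i.
NE contributions = (4, 5, 3.4, 3.3, 2.8); G = 18.5.
W^NE = (Σα)·G − ½Σα_i² = 18.5² − ½·71.29 = 306.605.
Planner sets c_i = Σα_j = 18.5 for every i, so G^SO = 5·18.5 = 92.5.
W^SO = (Σα)·G^SO − ½·5·(Σα)² = (5/2)·18.5² = 855.625.
Deadweight loss = W^SO − W^NE = 549.02.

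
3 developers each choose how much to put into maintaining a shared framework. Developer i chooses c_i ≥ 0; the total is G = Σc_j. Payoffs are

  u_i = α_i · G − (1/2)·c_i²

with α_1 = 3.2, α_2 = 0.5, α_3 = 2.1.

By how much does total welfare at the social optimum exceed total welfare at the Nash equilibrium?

24.27

Developer i's FOC: ∂u_i/∂c_i = α_i − c_i = 0, so c_i* = α_i.
NE contributions = (3.2, 0.5, 2.1); G = 5.8.
W^NE = (Σα)·G − ½Σα_i² = 5.8² − ½·14.9 = 26.19.
Planner sets c_i = Σα_j = 5.8 for every i, so G^SO = 3·5.8 = 17.4.
W^SO = (Σα)·G^SO − ½·3·(Σα)² = (3/2)·5.8² = 50.46.
Deadweight loss = W^SO − W^NE = 24.27.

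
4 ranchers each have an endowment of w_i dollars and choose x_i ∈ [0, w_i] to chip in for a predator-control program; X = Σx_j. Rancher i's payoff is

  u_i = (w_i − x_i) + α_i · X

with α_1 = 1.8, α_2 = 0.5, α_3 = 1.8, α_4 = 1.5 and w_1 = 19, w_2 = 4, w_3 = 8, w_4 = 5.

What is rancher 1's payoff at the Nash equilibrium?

57.6

∂u_i/∂x_i = α_i − 1, so rancher i contributes w_i if α_i > 1, else 0.
α_i > 1 for i ∈ {1, 3, 4}; NE contributions (19, 0, 8, 5), X = 32.
u_1 = (19 − 19) + 1.8·32 = 57.6.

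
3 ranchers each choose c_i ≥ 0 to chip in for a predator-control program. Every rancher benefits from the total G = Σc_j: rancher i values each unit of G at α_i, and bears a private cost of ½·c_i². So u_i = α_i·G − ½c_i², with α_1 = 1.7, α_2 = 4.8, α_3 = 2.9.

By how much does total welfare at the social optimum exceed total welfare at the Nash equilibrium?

61.35

Rancher i's FOC: ∂u_i/∂c_i = α_i − c_i = 0, so c_i* = α_i.
NE contributions = (1.7, 4.8, 2.9); G = 9.4.
W^NE = (Σα)·G − ½Σα_i² = 9.4² − ½·34.34 = 71.19.
Planner sets c_i = Σα_j = 9.4 for every i, so G^SO = 3·9.4 = 28.2.
W^SO = (Σα)·G^SO − ½·3·(Σα)² = (3/2)·9.4² = 132.54.
Deadweight loss = W^SO − W^NE = 61.35.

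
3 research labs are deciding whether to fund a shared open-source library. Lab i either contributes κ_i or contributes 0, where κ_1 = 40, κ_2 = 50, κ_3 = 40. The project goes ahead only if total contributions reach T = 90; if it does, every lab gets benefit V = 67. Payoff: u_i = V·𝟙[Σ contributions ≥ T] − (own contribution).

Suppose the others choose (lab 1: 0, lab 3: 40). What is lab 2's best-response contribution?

50

Others' total = 40. Contributing 50 brings total to 90 ≥ 90: gain V − κ_2 = 17.
Best response: 50.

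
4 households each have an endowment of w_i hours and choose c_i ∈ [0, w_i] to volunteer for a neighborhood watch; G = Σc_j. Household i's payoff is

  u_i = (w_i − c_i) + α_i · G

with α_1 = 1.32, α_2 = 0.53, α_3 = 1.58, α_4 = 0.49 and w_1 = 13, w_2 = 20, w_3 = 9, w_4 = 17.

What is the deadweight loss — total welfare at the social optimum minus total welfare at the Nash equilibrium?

∂u_i/∂c_i = α_i − 1, so household i contributes w_i if α_i > 1, else 0.
α_i > 1 for i ∈ {1, 3}; NE contributions (13, 0, 9, 0), G = 22.
W^NE = Σw_i − G^NE + (Σα_i)·G^NE = 59 + 2.92·22 = 123.24.
Planner: ∂(Σu_j)/∂c_i = Σα_j − 1 = 2.92 > 0, so everyone contributes w_i; G^SO = 59, W^SO = 59 + 2.92·59 = 231.28.
Deadweight loss = 108.04.

108.04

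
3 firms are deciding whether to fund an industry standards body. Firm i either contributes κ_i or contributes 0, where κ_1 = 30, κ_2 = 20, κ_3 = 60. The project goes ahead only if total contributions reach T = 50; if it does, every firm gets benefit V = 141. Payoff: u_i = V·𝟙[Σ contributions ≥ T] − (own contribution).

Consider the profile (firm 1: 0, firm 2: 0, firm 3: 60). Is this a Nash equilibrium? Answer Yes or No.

Yes

Total = 60 ≥ 50: provided.
Firm 1 (pledges 0, payoff 141): pledging 30 → total 90, payoff 111. No gain.
Firm 2 (pledges 0, payoff 141): pledging 20 → total 80, payoff 121. No gain.
Firm 3 (pledges 60, payoff 81): dropping to 0 → total 0, payoff 0. No gain.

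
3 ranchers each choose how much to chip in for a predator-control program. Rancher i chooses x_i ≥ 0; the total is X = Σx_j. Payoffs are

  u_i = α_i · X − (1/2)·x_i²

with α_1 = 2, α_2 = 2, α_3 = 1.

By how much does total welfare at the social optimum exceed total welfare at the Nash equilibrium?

17

Rancher i's FOC: ∂u_i/∂x_i = α_i − x_i = 0, so x_i* = α_i.
NE contributions = (2, 2, 1); X = 5.
W^NE = (Σα)·X − ½Σα_i² = 5² − ½·9 = 20.5.
Planner sets x_i = Σα_j = 5 for every i, so X^SO = 3·5 = 15.
W^SO = (Σα)·X^SO − ½·3·(Σα)² = (3/2)·5² = 37.5.
Deadweight loss = W^SO − W^NE = 17.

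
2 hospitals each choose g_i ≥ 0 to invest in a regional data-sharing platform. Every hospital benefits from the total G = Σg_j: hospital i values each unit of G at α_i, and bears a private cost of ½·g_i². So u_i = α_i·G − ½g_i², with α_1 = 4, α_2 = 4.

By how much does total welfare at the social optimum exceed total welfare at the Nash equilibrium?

Hospital i's FOC: ∂u_i/∂g_i = α_i − g_i = 0, so g_i* = α_i.
NE contributions = (4, 4); G = 8.
W^NE = (Σα)·G − ½Σα_i² = 8² − ½·32 = 48.
Planner sets g_i = Σα_j = 8 for every i, so G^SO = 2·8 = 16.
W^SO = (Σα)·G^SO − ½·2·(Σα)² = (2/2)·8² = 64.
Deadweight loss = W^SO − W^NE = 16.

16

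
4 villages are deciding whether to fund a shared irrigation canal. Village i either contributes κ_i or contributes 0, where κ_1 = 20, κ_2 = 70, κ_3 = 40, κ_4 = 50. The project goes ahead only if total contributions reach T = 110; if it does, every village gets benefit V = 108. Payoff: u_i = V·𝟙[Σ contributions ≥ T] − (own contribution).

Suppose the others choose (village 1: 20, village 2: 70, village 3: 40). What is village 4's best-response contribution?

0

Others' total = 130 ≥ 110; contributing adds cost 50 for no extra benefit.
Best response: 0.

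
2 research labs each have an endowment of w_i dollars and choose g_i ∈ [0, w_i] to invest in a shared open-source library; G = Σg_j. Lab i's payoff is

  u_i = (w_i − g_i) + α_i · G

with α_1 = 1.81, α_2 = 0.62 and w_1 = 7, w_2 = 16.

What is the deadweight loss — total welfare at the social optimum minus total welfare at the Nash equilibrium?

∂u_i/∂g_i = α_i − 1, so lab i contributes w_i if α_i > 1, else 0.
α_i > 1 for i ∈ {1}; NE contributions (7, 0), G = 7.
W^NE = Σw_i − G^NE + (Σα_i)·G^NE = 23 + 1.43·7 = 33.01.
Planner: ∂(Σu_j)/∂g_i = Σα_j − 1 = 1.43 > 0, so everyone contributes w_i; G^SO = 23, W^SO = 23 + 1.43·23 = 55.89.
Deadweight loss = 22.88.

22.88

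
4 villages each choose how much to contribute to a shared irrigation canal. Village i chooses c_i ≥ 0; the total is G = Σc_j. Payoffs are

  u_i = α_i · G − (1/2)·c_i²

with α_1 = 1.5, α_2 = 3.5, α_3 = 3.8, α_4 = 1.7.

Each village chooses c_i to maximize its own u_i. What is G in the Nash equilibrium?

10.5

Village i's FOC: ∂u_i/∂c_i = α_i − c_i = 0, so c_i* = α_i.
NE contributions = (1.5, 3.5, 3.8, 1.7); G = 10.5.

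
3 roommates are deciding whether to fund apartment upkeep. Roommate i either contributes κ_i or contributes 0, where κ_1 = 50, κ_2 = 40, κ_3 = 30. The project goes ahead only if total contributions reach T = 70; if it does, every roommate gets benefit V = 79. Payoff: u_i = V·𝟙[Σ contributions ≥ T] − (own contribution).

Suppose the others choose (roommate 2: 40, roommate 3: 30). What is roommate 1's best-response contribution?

0

Others' total = 70 ≥ 70; contributing adds cost 50 for no extra benefit.
Best response: 0.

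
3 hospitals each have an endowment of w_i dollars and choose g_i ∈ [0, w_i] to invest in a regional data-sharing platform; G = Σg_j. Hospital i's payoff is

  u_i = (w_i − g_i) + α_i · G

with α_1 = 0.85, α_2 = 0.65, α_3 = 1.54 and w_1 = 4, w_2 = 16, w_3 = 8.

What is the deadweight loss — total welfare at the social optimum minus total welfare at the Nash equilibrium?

∂u_i/∂g_i = α_i − 1, so hospital i contributes w_i if α_i > 1, else 0.
α_i > 1 for i ∈ {3}; NE contributions (0, 0, 8), G = 8.
W^NE = Σw_i − G^NE + (Σα_i)·G^NE = 28 + 2.04·8 = 44.32.
Planner: ∂(Σu_j)/∂g_i = Σα_j − 1 = 2.04 > 0, so everyone contributes w_i; G^SO = 28, W^SO = 28 + 2.04·28 = 85.12.
Deadweight loss = 40.8.

40.8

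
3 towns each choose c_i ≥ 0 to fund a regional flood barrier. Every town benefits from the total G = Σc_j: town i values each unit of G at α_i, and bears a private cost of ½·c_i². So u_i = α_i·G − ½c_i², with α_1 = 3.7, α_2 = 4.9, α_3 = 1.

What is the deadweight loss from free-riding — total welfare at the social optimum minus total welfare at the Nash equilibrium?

Town i's FOC: ∂u_i/∂c_i = α_i − c_i = 0, so c_i* = α_i.
NE contributions = (3.7, 4.9, 1); G = 9.6.
W^NE = (Σα)·G − ½Σα_i² = 9.6² − ½·38.7 = 72.81.
Planner sets c_i = Σα_j = 9.6 for every i, so G^SO = 3·9.6 = 28.8.
W^SO = (Σα)·G^SO − ½·3·(Σα)² = (3/2)·9.6² = 138.24.
Deadweight loss = W^SO − W^NE = 65.43.

65.43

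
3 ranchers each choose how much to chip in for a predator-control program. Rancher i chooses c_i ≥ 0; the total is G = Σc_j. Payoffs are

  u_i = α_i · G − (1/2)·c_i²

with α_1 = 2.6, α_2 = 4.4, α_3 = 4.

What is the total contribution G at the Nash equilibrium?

11

Rancher i's FOC: ∂u_i/∂c_i = α_i − c_i = 0, so c_i* = α_i.
NE contributions = (2.6, 4.4, 4); G = 11.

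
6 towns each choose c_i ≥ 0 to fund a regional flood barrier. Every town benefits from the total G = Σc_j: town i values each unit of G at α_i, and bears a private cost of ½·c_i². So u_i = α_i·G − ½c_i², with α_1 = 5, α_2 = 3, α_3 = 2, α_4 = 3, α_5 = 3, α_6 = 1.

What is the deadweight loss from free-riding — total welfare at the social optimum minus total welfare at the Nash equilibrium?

Town i's FOC: ∂u_i/∂c_i = α_i − c_i = 0, so c_i* = α_i.
NE contributions = (5, 3, 2, 3, 3, 1); G = 17.
W^NE = (Σα)·G − ½Σα_i² = 17² − ½·57 = 260.5.
Planner sets c_i = Σα_j = 17 for every i, so G^SO = 6·17 = 102.
W^SO = (Σα)·G^SO − ½·6·(Σα)² = (6/2)·17² = 867.
Deadweight loss = W^SO − W^NE = 606.5.

606.5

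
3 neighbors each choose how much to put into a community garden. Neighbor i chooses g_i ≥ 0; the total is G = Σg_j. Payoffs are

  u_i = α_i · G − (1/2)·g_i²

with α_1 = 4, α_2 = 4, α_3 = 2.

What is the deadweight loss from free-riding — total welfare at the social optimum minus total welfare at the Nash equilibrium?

Neighbor i's FOC: ∂u_i/∂g_i = α_i − g_i = 0, so g_i* = α_i.
NE contributions = (4, 4, 2); G = 10.
W^NE = (Σα)·G − ½Σα_i² = 10² − ½·36 = 82.
Planner sets g_i = Σα_j = 10 for every i, so G^SO = 3·10 = 30.
W^SO = (Σα)·G^SO − ½·3·(Σα)² = (3/2)·10² = 150.
Deadweight loss = W^SO − W^NE = 68.

68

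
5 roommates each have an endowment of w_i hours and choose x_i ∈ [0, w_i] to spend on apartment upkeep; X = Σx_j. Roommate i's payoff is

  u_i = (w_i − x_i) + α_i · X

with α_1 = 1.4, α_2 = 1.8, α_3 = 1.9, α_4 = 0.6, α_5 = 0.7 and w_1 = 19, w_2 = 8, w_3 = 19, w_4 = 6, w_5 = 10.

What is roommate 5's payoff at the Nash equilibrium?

42.2

∂u_i/∂x_i = α_i − 1, so roommate i contributes w_i if α_i > 1, else 0.
α_i > 1 for i ∈ {1, 2, 3}; NE contributions (19, 8, 19, 0, 0), X = 46.
u_5 = (10 − 0) + 0.7·46 = 42.2.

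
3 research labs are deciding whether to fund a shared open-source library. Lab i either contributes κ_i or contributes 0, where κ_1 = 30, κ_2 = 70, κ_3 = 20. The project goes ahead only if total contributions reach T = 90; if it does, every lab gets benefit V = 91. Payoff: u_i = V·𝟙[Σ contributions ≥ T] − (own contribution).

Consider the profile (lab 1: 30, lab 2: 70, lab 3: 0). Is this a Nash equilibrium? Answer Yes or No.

Total = 100 ≥ 90: provided.
Lab 1 (pledges 30, payoff 61): dropping to 0 → total 70, payoff 0. No gain.
Lab 2 (pledges 70, payoff 21): dropping to 0 → total 30, payoff 0. No gain.
Lab 3 (pledges 0, payoff 91): pledging 20 → total 120, payoff 71. No gain.

Yes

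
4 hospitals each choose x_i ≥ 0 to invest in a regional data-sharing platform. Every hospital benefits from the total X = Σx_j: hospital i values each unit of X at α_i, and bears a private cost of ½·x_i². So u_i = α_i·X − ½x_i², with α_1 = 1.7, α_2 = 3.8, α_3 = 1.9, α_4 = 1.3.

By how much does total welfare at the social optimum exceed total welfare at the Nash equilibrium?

Hospital i's FOC: ∂u_i/∂x_i = α_i − x_i = 0, so x_i* = α_i.
NE contributions = (1.7, 3.8, 1.9, 1.3); X = 8.7.
W^NE = (Σα)·X − ½Σα_i² = 8.7² − ½·22.63 = 64.375.
Planner sets x_i = Σα_j = 8.7 for every i, so X^SO = 4·8.7 = 34.8.
W^SO = (Σα)·X^SO − ½·4·(Σα)² = (4/2)·8.7² = 151.38.
Deadweight loss = W^SO − W^NE = 87.005.

87.005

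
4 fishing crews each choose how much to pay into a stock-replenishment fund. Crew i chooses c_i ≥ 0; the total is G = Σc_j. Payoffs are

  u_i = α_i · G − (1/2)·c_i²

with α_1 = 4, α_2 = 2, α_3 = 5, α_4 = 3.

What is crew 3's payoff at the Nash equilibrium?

57.5

Crew i's FOC: ∂u_i/∂c_i = α_i − c_i = 0, so c_i* = α_i.
NE contributions = (4, 2, 5, 3); G = 14.
u_3 = α_3·G − ½·(c_3)² = 5·14 − ½·5² = 57.5.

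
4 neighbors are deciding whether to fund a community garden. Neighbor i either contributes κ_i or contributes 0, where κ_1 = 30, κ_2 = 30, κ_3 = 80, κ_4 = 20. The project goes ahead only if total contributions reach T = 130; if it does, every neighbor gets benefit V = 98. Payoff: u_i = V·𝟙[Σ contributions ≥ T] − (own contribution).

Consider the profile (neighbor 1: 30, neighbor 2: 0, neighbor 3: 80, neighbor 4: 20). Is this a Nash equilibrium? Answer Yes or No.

Total = 130 ≥ 130: provided.
Neighbor 1 (pledges 30, payoff 68): dropping to 0 → total 100, payoff 0. No gain.
Neighbor 2 (pledges 0, payoff 98): pledging 30 → total 160, payoff 68. No gain.
Neighbor 3 (pledges 80, payoff 18): dropping to 0 → total 50, payoff 0. No gain.
Neighbor 4 (pledges 20, payoff 78): dropping to 0 → total 110, payoff 0. No gain.

Yes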